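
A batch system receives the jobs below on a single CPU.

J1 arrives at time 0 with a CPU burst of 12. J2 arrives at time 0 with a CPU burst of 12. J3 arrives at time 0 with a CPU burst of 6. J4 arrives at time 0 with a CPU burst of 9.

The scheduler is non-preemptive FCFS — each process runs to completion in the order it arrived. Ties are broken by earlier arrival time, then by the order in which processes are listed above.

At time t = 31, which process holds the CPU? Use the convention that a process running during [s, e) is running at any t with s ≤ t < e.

J4

Timeline: | J1 0-12 | J2 12-24 | J3 24-30 | J4 30-39 |
Completion: J1=12  J2=24  J3=30  J4=39
Turnaround (C−A): J1=12  J2=24  J3=30  J4=39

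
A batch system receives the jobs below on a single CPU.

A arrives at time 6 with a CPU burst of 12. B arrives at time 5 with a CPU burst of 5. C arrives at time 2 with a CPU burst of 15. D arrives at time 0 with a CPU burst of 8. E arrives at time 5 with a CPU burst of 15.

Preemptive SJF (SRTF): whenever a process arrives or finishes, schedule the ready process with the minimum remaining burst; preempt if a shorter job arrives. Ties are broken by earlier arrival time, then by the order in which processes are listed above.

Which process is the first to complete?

Timeline: | D 0-8 | B 8-13 | A 13-25 | C 25-40 | E 40-55 |
Completion: A=25  B=13  C=40  D=8  E=55
Turnaround (C−A): A=19  B=8  C=38  D=8  E=50
Finish order: D → B → A → C → E

D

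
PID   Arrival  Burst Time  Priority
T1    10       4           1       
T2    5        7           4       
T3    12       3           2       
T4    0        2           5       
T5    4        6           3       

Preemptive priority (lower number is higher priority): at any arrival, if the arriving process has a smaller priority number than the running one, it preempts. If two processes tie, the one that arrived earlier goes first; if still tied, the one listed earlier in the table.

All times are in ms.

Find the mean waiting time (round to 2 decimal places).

2.80

Schedule: | T4 0-2 | idle 2-4 | T5 4-10 | T1 10-14 | T3 14-17 | T2 17-24 |
Completion: T1=14  T2=24  T3=17  T4=2  T5=10
Turnaround (C−A): T1=4  T2=19  T3=5  T4=2  T5=6
Waiting times: T1=0, T2=12, T3=2, T4=0, T5=0
Average waiting = (0+12+2+0+0) / 5 = 14/5 = 2.80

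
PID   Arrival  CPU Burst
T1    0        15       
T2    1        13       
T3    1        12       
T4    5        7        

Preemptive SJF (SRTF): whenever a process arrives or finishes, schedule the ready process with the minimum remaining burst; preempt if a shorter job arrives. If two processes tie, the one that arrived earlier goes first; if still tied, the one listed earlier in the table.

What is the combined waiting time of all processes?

Timeline: | T1 0-1 | T3 1-5 | T4 5-12 | T3 12-20 | T2 20-33 | T1 33-47 |
Completion: T1=47  T2=33  T3=20  T4=12
Waiting = turnaround − burst: T1=32, T2=19, T3=7, T4=0
Total waiting = 32 + 19 + 7 + 0 = 58

58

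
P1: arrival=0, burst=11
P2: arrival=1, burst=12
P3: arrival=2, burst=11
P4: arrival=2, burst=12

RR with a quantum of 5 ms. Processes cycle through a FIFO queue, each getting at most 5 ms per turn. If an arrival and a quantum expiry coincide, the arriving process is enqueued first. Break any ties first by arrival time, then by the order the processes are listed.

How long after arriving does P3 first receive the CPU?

Schedule: | P1 0-5 | P2 5-10 | P3 10-15 | P4 15-20 | P1 20-25 | P2 25-30 | P3 30-35 | P4 35-40 | P1 40-41 | P2 41-43 | P3 43-44 | P4 44-46 |
Completion: P1=41  P2=43  P3=44  P4=46
Response(P3) = first start − arrival = 10 − 2 = 8

8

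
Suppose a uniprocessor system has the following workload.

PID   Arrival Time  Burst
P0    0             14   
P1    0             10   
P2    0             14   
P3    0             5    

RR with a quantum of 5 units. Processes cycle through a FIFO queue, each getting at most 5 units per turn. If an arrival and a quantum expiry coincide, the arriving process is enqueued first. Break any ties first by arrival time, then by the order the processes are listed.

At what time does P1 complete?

30

Gantt: | P0 0-5 | P1 5-10 | P2 10-15 | P3 15-20 | P0 20-25 | P1 25-30 | P2 30-35 | P0 35-39 | P2 39-43 |
Completion: P0=39  P1=30  P2=43  P3=20
Turnaround (C−A): P0=39  P1=30  P2=43  P3=20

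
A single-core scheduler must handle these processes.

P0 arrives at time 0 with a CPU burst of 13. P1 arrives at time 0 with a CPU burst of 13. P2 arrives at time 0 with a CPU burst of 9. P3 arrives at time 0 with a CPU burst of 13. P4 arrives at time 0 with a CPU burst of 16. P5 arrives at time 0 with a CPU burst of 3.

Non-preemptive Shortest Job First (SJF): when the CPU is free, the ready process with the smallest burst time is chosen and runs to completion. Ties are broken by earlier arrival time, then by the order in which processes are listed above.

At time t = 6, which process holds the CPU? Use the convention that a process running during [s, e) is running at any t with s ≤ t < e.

Gantt: | P5 0-3 | P2 3-12 | P0 12-25 | P1 25-38 | P3 38-51 | P4 51-67 |
Completion: P0=25  P1=38  P2=12  P3=51  P4=67  P5=3

P2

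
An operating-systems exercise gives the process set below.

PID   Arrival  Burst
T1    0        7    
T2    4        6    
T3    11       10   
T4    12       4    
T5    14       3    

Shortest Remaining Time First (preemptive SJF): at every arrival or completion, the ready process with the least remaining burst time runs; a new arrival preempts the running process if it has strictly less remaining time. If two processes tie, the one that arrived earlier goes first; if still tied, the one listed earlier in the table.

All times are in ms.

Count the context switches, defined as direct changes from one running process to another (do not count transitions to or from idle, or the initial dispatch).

4

Schedule: | T1 0-7 | T2 7-13 | T4 13-17 | T5 17-20 | T3 20-30 |
Completion: T1=7  T2=13  T3=30  T4=17  T5=20
Turnaround (C−A): T1=7  T2=9  T3=19  T4=5  T5=6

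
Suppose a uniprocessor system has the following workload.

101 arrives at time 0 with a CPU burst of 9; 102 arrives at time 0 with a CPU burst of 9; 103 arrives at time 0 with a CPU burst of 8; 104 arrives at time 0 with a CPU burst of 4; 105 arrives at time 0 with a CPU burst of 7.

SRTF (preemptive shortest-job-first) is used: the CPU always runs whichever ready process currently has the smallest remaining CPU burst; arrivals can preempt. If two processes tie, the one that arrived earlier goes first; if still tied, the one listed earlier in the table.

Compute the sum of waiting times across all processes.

62

Gantt: | 104 0-4 | 105 4-11 | 103 11-19 | 101 19-28 | 102 28-37 |
Completion: 101=28  102=37  103=19  104=4  105=11
Turnaround (C−A): 101=28  102=37  103=19  104=4  105=11
Waiting = turnaround − burst: 101=19, 102=28, 103=11, 104=0, 105=4
Total waiting = 19 + 28 + 11 + 0 + 4 = 62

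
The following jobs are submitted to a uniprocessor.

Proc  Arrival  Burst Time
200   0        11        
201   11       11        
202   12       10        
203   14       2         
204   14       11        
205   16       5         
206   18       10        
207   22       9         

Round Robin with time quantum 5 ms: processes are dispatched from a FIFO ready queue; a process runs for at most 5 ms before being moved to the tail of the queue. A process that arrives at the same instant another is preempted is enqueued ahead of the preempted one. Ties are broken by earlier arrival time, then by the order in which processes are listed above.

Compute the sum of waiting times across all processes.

Schedule: | 200 0-11 | 201 11-16 | 202 16-21 | 203 21-23 | 204 23-28 | 205 28-33 | 201 33-38 | 206 38-43 | 202 43-48 | 207 48-53 | 204 53-58 | 201 58-59 | 206 59-64 | 207 64-68 | 204 68-69 |
Completion: 200=11  201=59  202=48  203=23  204=69  205=33  206=64  207=68
Turnaround (C−A): 200=11  201=48  202=36  203=9  204=55  205=17  206=46  207=46
Waiting = turnaround − burst: 200=0, 201=37, 202=26, 203=7, 204=44, 205=12, 206=36, 207=37
Total waiting = 0 + 37 + 26 + 7 + 44 + 12 + 36 + 37 = 199

199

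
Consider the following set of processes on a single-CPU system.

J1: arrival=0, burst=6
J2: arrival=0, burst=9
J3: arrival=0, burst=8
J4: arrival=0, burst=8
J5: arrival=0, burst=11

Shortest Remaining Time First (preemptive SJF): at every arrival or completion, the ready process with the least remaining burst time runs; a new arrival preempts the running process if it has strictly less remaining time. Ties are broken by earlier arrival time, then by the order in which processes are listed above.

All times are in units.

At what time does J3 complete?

14

Timeline: | J1 0-6 | J3 6-14 | J4 14-22 | J2 22-31 | J5 31-42 |
Completion: J1=6  J2=31  J3=14  J4=22  J5=42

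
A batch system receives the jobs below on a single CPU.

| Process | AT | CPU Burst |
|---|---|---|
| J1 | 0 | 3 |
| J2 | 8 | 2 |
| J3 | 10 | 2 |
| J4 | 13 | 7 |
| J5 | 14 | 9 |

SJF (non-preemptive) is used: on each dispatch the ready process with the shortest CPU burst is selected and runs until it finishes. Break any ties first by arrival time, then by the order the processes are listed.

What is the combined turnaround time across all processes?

Schedule: | J1 0-3 | idle 3-8 | J2 8-10 | J3 10-12 | idle 12-13 | J4 13-20 | J5 20-29 |
Completion: J1=3  J2=10  J3=12  J4=20  J5=29
Turnaround = completion − arrival: J1=3, J2=2, J3=2, J4=7, J5=15
Total turnaround = 3 + 2 + 2 + 7 + 15 = 29

29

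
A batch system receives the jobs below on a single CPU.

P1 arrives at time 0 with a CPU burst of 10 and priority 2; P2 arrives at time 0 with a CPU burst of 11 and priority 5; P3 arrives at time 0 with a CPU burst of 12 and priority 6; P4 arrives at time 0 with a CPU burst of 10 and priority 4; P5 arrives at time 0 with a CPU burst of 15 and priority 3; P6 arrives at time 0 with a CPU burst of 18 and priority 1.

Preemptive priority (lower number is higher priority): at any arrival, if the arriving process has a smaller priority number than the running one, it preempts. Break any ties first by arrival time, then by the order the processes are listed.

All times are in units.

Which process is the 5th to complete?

Timeline: | P6 0-18 | P1 18-28 | P5 28-43 | P4 43-53 | P2 53-64 | P3 64-76 |
Completion: P1=28  P2=64  P3=76  P4=53  P5=43  P6=18
Finish order: P6 → P1 → P5 → P4 → P2 → P3

P2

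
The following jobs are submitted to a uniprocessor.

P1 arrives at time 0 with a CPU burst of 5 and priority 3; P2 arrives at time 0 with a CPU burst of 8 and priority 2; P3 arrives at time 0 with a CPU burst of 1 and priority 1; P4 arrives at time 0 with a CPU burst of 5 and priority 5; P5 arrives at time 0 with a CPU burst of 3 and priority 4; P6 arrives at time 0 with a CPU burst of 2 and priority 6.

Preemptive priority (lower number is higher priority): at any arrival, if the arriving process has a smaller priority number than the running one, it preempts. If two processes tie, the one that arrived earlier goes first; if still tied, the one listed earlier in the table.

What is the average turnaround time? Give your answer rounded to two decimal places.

Timeline: | P3 0-1 | P2 1-9 | P1 9-14 | P5 14-17 | P4 17-22 | P6 22-24 |
Completion: P1=14  P2=9  P3=1  P4=22  P5=17  P6=24
Turnaround (C−A): P1=14  P2=9  P3=1  P4=22  P5=17  P6=24
Turnaround times: P1=14, P2=9, P3=1, P4=22, P5=17, P6=24
Average turnaround = (14+9+1+22+17+24) / 6 = 87/6 = 14.50

14.50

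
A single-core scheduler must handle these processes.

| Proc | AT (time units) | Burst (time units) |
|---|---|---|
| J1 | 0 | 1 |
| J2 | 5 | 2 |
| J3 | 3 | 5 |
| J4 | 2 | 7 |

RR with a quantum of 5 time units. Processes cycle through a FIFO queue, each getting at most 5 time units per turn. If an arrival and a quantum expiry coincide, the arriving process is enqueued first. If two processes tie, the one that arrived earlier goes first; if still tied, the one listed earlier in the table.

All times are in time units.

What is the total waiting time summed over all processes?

Schedule: | J1 0-1 | idle 1-2 | J4 2-7 | J3 7-12 | J2 12-14 | J4 14-16 |
Completion: J1=1  J2=14  J3=12  J4=16
Turnaround (C−A): J1=1  J2=9  J3=9  J4=14
Waiting = turnaround − burst: J1=0, J2=7, J3=4, J4=7
Total waiting = 0 + 7 + 4 + 7 = 18

18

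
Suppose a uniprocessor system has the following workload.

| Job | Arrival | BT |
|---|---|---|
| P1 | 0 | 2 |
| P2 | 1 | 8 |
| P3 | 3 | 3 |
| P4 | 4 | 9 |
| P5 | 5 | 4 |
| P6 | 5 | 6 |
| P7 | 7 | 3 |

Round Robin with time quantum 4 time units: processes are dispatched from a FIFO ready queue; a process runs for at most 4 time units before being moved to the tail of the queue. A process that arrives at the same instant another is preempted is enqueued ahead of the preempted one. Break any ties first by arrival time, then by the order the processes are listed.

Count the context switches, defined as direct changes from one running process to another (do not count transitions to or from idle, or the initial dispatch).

10

Schedule: | P1 0-2 | P2 2-6 | P3 6-9 | P4 9-13 | P5 13-17 | P6 17-21 | P2 21-25 | P7 25-28 | P4 28-32 | P6 32-34 | P4 34-35 |
Completion: P1=2  P2=25  P3=9  P4=35  P5=17  P6=34  P7=28
Turnaround (C−A): P1=2  P2=24  P3=6  P4=31  P5=12  P6=29  P7=21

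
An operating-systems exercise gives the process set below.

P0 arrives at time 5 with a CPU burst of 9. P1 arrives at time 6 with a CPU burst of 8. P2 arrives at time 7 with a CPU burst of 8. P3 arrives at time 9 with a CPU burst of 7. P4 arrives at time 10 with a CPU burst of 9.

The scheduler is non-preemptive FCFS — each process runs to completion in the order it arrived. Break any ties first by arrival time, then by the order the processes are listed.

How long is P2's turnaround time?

23

Gantt: | idle 0-5 | P0 5-14 | P1 14-22 | P2 22-30 | P3 30-37 | P4 37-46 |
Completion: P0=14  P1=22  P2=30  P3=37  P4=46
Turnaround(P2) = completion − arrival = 30 − 7 = 23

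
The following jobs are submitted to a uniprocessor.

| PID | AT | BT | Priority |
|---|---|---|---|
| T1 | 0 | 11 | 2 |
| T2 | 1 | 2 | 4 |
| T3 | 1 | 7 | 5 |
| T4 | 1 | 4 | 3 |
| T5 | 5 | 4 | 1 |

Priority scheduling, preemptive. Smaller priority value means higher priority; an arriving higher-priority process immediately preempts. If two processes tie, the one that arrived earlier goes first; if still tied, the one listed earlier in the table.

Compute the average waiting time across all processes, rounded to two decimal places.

11.20

Schedule: | T1 0-5 | T5 5-9 | T1 9-15 | T4 15-19 | T2 19-21 | T3 21-28 |
Completion: T1=15  T2=21  T3=28  T4=19  T5=9
Turnaround (C−A): T1=15  T2=20  T3=27  T4=18  T5=4
Waiting times: T1=4, T2=18, T3=20, T4=14, T5=0
Average waiting = (4+18+20+14+0) / 5 = 56/5 = 11.20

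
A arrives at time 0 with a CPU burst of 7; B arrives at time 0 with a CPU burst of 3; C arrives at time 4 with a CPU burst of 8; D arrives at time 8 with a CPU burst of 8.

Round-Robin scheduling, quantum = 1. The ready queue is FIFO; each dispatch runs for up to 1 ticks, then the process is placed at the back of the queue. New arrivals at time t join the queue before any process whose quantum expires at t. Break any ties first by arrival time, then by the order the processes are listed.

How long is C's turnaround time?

20

Schedule: | A 0-1 | B 1-2 | A 2-3 | B 3-4 | A 4-5 | C 5-6 | B 6-7 | A 7-8 | C 8-9 | D 9-10 | A 10-11 | C 11-12 | D 12-13 | A 13-14 | C 14-15 | D 15-16 | A 16-17 | C 17-18 | D 18-19 | C 19-20 | D 20-21 | C 21-22 | D 22-23 | C 23-24 | D 24-26 |
Completion: A=17  B=7  C=24  D=26
Turnaround(C) = completion − arrival = 24 − 4 = 20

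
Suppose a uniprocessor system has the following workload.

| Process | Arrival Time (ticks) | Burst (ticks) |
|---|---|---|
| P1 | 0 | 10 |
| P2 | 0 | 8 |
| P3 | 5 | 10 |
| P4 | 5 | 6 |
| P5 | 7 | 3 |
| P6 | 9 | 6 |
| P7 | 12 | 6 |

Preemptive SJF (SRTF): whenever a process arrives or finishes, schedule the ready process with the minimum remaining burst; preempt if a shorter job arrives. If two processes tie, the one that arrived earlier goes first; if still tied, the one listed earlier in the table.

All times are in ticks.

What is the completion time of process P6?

Schedule: | P2 0-8 | P5 8-11 | P4 11-17 | P6 17-23 | P7 23-29 | P1 29-39 | P3 39-49 |
Completion: P1=39  P2=8  P3=49  P4=17  P5=11  P6=23  P7=29
Turnaround (C−A): P1=39  P2=8  P3=44  P4=12  P5=4  P6=14  P7=17

23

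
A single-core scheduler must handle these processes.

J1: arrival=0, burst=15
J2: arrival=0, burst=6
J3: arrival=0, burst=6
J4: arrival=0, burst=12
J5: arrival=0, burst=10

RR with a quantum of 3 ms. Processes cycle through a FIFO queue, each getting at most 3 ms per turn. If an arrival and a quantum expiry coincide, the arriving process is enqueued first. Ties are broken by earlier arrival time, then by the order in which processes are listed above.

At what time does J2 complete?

21

Timeline: | J1 0-3 | J2 3-6 | J3 6-9 | J4 9-12 | J5 12-15 | J1 15-18 | J2 18-21 | J3 21-24 | J4 24-27 | J5 27-30 | J1 30-33 | J4 33-36 | J5 36-39 | J1 39-42 | J4 42-45 | J5 45-46 | J1 46-49 |
Completion: J1=49  J2=21  J3=24  J4=45  J5=46
Turnaround (C−A): J1=49  J2=21  J3=24  J4=45  J5=46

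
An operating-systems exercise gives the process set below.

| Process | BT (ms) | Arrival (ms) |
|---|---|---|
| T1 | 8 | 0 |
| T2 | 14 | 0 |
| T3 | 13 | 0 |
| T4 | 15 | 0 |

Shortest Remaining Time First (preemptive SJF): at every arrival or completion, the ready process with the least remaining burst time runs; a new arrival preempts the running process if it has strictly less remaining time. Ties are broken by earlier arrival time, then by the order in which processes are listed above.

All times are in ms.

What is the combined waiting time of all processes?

64

Gantt: | T1 0-8 | T3 8-21 | T2 21-35 | T4 35-50 |
Completion: T1=8  T2=35  T3=21  T4=50
Waiting = turnaround − burst: T1=0, T2=21, T3=8, T4=35
Total waiting = 0 + 21 + 8 + 35 = 64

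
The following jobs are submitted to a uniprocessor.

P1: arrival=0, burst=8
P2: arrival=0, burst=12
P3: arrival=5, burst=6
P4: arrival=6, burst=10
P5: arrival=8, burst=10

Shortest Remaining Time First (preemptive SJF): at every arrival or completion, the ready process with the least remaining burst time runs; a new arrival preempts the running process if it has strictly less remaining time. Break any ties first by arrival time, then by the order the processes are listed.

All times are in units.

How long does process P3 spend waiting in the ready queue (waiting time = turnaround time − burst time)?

Timeline: | P1 0-8 | P3 8-14 | P4 14-24 | P5 24-34 | P2 34-46 |
Completion: P1=8  P2=46  P3=14  P4=24  P5=34
Waiting(P3) = turnaround − burst = 9 − 6 = 3

3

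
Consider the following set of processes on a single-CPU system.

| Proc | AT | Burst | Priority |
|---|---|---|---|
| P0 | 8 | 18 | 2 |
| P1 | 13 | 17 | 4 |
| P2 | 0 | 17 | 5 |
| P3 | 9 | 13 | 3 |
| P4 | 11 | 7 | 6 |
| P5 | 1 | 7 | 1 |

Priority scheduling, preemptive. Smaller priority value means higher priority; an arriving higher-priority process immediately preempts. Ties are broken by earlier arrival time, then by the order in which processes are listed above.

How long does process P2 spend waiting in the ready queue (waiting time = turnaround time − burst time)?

55

Timeline: | P2 0-1 | P5 1-8 | P0 8-26 | P3 26-39 | P1 39-56 | P2 56-72 | P4 72-79 |
Completion: P0=26  P1=56  P2=72  P3=39  P4=79  P5=8
Turnaround (C−A): P0=18  P1=43  P2=72  P3=30  P4=68  P5=7
Waiting(P2) = turnaround − burst = 72 − 17 = 55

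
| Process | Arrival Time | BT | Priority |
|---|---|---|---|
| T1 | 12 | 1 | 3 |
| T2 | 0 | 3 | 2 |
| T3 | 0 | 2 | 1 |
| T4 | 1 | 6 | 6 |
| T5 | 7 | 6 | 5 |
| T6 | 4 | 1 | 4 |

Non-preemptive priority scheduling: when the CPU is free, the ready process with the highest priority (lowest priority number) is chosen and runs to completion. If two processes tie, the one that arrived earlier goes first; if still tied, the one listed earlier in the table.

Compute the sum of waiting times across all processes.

Timeline: | T3 0-2 | T2 2-5 | T6 5-6 | T4 6-12 | T1 12-13 | T5 13-19 |
Completion: T1=13  T2=5  T3=2  T4=12  T5=19  T6=6
Turnaround (C−A): T1=1  T2=5  T3=2  T4=11  T5=12  T6=2
Waiting = turnaround − burst: T1=0, T2=2, T3=0, T4=5, T5=6, T6=1
Total waiting = 0 + 2 + 0 + 5 + 6 + 1 = 14

14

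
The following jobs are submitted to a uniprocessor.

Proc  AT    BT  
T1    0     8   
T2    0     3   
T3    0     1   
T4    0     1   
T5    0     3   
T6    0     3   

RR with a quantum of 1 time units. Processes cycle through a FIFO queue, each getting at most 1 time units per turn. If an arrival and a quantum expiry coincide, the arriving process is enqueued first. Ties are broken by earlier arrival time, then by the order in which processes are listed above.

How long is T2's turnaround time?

Timeline: | T1 0-1 | T2 1-2 | T3 2-3 | T4 3-4 | T5 4-5 | T6 5-6 | T1 6-7 | T2 7-8 | T5 8-9 | T6 9-10 | T1 10-11 | T2 11-12 | T5 12-13 | T6 13-14 | T1 14-19 |
Completion: T1=19  T2=12  T3=3  T4=4  T5=13  T6=14
Turnaround (C−A): T1=19  T2=12  T3=3  T4=4  T5=13  T6=14
Turnaround(T2) = completion − arrival = 12 − 0 = 12

12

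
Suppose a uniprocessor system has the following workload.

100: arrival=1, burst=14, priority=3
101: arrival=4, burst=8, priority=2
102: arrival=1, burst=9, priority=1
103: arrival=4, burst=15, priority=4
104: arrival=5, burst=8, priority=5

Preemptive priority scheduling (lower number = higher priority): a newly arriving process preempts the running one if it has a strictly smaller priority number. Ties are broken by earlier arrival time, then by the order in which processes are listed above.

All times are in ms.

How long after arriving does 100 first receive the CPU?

Timeline: | idle 0-1 | 102 1-10 | 101 10-18 | 100 18-32 | 103 32-47 | 104 47-55 |
Completion: 100=32  101=18  102=10  103=47  104=55
Response(100) = first start − arrival = 18 − 1 = 17

17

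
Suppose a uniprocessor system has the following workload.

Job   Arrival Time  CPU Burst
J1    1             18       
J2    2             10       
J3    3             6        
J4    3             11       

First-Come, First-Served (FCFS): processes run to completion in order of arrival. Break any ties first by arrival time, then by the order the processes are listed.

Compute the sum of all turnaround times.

120

Gantt: | idle 0-1 | J1 1-19 | J2 19-29 | J3 29-35 | J4 35-46 |
Completion: J1=19  J2=29  J3=35  J4=46
Turnaround (C−A): J1=18  J2=27  J3=32  J4=43
Turnaround = completion − arrival: J1=18, J2=27, J3=32, J4=43
Total turnaround = 18 + 27 + 32 + 43 = 120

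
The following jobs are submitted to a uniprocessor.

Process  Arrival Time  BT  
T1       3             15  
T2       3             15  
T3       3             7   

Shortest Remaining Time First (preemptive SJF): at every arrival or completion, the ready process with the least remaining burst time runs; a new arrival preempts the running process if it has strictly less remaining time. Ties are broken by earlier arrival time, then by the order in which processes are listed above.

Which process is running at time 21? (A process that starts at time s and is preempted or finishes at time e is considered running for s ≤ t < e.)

Schedule: | idle 0-3 | T3 3-10 | T1 10-25 | T2 25-40 |
Completion: T1=25  T2=40  T3=10

T1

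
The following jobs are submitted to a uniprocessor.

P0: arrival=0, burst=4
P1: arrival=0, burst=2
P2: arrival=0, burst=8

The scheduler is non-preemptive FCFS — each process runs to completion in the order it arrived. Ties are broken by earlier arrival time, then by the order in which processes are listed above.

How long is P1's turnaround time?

6

Schedule: | P0 0-4 | P1 4-6 | P2 6-14 |
Completion: P0=4  P1=6  P2=14
Turnaround (C−A): P0=4  P1=6  P2=14
Turnaround(P1) = completion − arrival = 6 − 0 = 6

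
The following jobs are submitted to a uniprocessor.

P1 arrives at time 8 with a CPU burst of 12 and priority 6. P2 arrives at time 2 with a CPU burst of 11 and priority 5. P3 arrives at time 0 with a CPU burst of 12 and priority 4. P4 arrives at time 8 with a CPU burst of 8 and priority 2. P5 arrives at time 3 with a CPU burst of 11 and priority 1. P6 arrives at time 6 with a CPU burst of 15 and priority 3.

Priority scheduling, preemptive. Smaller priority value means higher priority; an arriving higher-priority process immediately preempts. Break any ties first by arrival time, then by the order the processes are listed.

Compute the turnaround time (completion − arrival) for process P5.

Gantt: | P3 0-3 | P5 3-14 | P4 14-22 | P6 22-37 | P3 37-46 | P2 46-57 | P1 57-69 |
Completion: P1=69  P2=57  P3=46  P4=22  P5=14  P6=37
Turnaround(P5) = completion − arrival = 14 − 3 = 11

11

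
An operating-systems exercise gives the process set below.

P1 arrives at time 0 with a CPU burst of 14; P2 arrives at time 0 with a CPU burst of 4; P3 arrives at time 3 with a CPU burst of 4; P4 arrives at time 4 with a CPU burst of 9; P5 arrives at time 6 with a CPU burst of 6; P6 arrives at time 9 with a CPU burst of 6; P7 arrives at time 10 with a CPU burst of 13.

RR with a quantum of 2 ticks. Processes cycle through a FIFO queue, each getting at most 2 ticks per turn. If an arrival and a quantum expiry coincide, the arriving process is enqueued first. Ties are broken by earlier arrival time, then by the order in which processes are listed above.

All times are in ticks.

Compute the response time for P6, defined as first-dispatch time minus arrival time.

Gantt: | P1 0-2 | P2 2-4 | P1 4-6 | P3 6-8 | P4 8-10 | P2 10-12 | P5 12-14 | P1 14-16 | P3 16-18 | P6 18-20 | P7 20-22 | P4 22-24 | P5 24-26 | P1 26-28 | P6 28-30 | P7 30-32 | P4 32-34 | P5 34-36 | P1 36-38 | P6 38-40 | P7 40-42 | P4 42-44 | P1 44-46 | P7 46-48 | P4 48-49 | P1 49-51 | P7 51-56 |
Completion: P1=51  P2=12  P3=18  P4=49  P5=36  P6=40  P7=56
Response(P6) = first start − arrival = 18 − 9 = 9

9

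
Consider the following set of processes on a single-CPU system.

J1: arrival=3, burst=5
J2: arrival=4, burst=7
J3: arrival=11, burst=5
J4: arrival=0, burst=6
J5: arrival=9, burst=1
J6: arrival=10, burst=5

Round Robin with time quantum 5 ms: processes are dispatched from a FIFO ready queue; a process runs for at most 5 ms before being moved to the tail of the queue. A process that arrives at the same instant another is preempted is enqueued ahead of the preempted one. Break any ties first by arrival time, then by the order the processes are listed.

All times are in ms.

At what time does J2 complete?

29

Timeline: | J4 0-5 | J1 5-10 | J2 10-15 | J4 15-16 | J5 16-17 | J6 17-22 | J3 22-27 | J2 27-29 |
Completion: J1=10  J2=29  J3=27  J4=16  J5=17  J6=22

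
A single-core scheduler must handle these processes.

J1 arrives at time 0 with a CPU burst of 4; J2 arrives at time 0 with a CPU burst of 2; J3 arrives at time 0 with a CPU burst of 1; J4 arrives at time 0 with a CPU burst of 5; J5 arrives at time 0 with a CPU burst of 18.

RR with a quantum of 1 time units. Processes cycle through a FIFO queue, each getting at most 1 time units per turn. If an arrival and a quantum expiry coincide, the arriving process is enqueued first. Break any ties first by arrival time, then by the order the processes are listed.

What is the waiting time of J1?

9

Schedule: | J1 0-1 | J2 1-2 | J3 2-3 | J4 3-4 | J5 4-5 | J1 5-6 | J2 6-7 | J4 7-8 | J5 8-9 | J1 9-10 | J4 10-11 | J5 11-12 | J1 12-13 | J4 13-14 | J5 14-15 | J4 15-16 | J5 16-30 |
Completion: J1=13  J2=7  J3=3  J4=16  J5=30
Waiting(J1) = turnaround − burst = 13 − 4 = 9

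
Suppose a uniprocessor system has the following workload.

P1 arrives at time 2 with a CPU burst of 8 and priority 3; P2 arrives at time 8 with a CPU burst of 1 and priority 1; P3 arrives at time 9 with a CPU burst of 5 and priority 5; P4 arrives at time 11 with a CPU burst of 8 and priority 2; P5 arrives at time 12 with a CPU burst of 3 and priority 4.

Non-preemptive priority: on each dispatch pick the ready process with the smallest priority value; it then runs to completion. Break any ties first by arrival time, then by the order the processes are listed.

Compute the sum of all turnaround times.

Schedule: | idle 0-2 | P1 2-10 | P2 10-11 | P4 11-19 | P5 19-22 | P3 22-27 |
Completion: P1=10  P2=11  P3=27  P4=19  P5=22
Turnaround (C−A): P1=8  P2=3  P3=18  P4=8  P5=10
Turnaround = completion − arrival: P1=8, P2=3, P3=18, P4=8, P5=10
Total turnaround = 8 + 3 + 18 + 8 + 10 = 47

47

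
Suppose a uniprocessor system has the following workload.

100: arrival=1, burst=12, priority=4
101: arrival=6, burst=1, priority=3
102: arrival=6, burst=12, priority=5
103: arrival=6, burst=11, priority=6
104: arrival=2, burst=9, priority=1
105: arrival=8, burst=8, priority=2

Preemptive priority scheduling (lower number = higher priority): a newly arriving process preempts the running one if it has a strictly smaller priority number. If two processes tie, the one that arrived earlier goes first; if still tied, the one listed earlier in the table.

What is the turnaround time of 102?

Gantt: | idle 0-1 | 100 1-2 | 104 2-11 | 105 11-19 | 101 19-20 | 100 20-31 | 102 31-43 | 103 43-54 |
Completion: 100=31  101=20  102=43  103=54  104=11  105=19
Turnaround (C−A): 100=30  101=14  102=37  103=48  104=9  105=11
Turnaround(102) = completion − arrival = 43 − 6 = 37

37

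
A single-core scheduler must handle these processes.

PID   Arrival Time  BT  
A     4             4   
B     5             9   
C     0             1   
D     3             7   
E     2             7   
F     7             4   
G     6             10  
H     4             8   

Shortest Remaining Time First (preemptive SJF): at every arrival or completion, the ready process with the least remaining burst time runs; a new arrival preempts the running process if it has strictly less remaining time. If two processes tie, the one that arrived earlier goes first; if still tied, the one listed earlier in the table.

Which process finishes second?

A

Schedule: | C 0-1 | idle 1-2 | E 2-4 | A 4-8 | F 8-12 | E 12-17 | D 17-24 | H 24-32 | B 32-41 | G 41-51 |
Completion: A=8  B=41  C=1  D=24  E=17  F=12  G=51  H=32
Turnaround (C−A): A=4  B=36  C=1  D=21  E=15  F=5  G=45  H=28
Finish order: C → A → F → E → D → H → B → G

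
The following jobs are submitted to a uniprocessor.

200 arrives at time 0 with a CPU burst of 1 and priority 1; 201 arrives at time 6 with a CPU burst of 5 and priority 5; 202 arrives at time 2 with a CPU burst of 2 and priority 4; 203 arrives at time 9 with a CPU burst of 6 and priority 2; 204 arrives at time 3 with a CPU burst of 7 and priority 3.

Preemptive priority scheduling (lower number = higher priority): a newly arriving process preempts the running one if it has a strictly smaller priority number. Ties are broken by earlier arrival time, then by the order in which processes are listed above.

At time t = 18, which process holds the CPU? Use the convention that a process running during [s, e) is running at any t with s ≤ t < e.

201

Timeline: | 200 0-1 | idle 1-2 | 202 2-3 | 204 3-9 | 203 9-15 | 204 15-16 | 202 16-17 | 201 17-22 |
Completion: 200=1  201=22  202=17  203=15  204=16
Turnaround (C−A): 200=1  201=16  202=15  203=6  204=13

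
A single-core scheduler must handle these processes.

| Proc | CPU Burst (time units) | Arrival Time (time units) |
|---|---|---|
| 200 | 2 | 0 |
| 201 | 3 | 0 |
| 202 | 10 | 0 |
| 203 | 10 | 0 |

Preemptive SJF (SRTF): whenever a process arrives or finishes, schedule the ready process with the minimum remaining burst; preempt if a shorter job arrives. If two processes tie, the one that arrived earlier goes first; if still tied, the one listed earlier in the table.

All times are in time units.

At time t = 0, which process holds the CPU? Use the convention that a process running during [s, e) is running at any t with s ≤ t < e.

200

Schedule: | 200 0-2 | 201 2-5 | 202 5-15 | 203 15-25 |
Completion: 200=2  201=5  202=15  203=25
Turnaround (C−A): 200=2  201=5  202=15  203=25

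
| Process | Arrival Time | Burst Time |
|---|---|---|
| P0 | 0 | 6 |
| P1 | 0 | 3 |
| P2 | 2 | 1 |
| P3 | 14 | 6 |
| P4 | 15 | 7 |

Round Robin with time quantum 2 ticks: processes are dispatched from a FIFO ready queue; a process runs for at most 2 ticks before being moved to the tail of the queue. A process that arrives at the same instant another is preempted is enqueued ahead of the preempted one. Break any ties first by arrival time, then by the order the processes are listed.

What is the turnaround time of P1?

Schedule: | P0 0-2 | P1 2-4 | P2 4-5 | P0 5-7 | P1 7-8 | P0 8-10 | idle 10-14 | P3 14-16 | P4 16-18 | P3 18-20 | P4 20-22 | P3 22-24 | P4 24-27 |
Completion: P0=10  P1=8  P2=5  P3=24  P4=27
Turnaround(P1) = completion − arrival = 8 − 0 = 8

8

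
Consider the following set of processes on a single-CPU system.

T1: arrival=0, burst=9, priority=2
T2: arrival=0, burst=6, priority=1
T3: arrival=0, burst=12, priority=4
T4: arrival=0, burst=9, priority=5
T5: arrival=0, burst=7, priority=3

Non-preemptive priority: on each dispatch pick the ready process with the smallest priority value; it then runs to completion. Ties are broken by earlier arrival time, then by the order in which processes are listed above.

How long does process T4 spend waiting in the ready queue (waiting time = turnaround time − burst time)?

34

Timeline: | T2 0-6 | T1 6-15 | T5 15-22 | T3 22-34 | T4 34-43 |
Completion: T1=15  T2=6  T3=34  T4=43  T5=22
Turnaround (C−A): T1=15  T2=6  T3=34  T4=43  T5=22
Waiting(T4) = turnaround − burst = 43 − 9 = 34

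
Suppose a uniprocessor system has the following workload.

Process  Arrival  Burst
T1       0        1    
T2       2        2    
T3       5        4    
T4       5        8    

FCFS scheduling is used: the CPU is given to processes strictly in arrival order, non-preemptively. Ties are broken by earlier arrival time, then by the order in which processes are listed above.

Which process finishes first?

T1

Gantt: | T1 0-1 | idle 1-2 | T2 2-4 | idle 4-5 | T3 5-9 | T4 9-17 |
Completion: T1=1  T2=4  T3=9  T4=17
Turnaround (C−A): T1=1  T2=2  T3=4  T4=12
Finish order: T1 → T2 → T3 → T4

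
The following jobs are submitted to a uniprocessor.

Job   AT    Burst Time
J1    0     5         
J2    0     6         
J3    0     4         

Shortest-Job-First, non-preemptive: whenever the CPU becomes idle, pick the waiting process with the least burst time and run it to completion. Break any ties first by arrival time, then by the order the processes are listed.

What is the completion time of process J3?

4

Gantt: | J3 0-4 | J1 4-9 | J2 9-15 |
Completion: J1=9  J2=15  J3=4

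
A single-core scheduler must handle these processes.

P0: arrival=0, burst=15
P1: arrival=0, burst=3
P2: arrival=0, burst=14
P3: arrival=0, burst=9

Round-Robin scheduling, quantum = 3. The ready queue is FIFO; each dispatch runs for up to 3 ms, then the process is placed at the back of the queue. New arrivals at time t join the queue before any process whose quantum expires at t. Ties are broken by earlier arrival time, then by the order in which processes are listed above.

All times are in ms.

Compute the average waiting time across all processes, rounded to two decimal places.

Timeline: | P0 0-3 | P1 3-6 | P2 6-9 | P3 9-12 | P0 12-15 | P2 15-18 | P3 18-21 | P0 21-24 | P2 24-27 | P3 27-30 | P0 30-33 | P2 33-36 | P0 36-39 | P2 39-41 |
Completion: P0=39  P1=6  P2=41  P3=30
Waiting times: P0=24, P1=3, P2=27, P3=21
Average waiting = (24+3+27+21) / 4 = 75/4 = 18.75

18.75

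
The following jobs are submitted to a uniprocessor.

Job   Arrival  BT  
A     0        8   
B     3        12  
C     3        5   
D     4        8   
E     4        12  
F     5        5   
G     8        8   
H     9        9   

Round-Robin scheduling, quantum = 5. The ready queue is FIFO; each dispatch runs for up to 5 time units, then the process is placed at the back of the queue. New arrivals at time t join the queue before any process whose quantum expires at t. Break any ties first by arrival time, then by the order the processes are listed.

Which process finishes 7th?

B

Timeline: | A 0-5 | B 5-10 | C 10-15 | D 15-20 | E 20-25 | F 25-30 | A 30-33 | G 33-38 | H 38-43 | B 43-48 | D 48-51 | E 51-56 | G 56-59 | H 59-63 | B 63-65 | E 65-67 |
Completion: A=33  B=65  C=15  D=51  E=67  F=30  G=59  H=63
Finish order: C → F → A → D → G → H → B → E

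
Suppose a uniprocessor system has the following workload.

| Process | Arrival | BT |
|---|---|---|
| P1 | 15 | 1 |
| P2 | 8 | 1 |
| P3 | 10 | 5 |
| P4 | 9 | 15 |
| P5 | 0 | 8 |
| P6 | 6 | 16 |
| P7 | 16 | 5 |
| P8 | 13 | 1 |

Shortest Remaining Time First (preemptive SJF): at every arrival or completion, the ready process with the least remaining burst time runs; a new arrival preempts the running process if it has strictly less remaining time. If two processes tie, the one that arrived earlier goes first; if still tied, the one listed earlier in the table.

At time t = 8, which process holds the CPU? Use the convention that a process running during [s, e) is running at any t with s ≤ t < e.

Schedule: | P5 0-8 | P2 8-9 | P4 9-10 | P3 10-13 | P8 13-14 | P3 14-16 | P1 16-17 | P7 17-22 | P4 22-36 | P6 36-52 |
Completion: P1=17  P2=9  P3=16  P4=36  P5=8  P6=52  P7=22  P8=14
Turnaround (C−A): P1=2  P2=1  P3=6  P4=27  P5=8  P6=46  P7=6  P8=1

P2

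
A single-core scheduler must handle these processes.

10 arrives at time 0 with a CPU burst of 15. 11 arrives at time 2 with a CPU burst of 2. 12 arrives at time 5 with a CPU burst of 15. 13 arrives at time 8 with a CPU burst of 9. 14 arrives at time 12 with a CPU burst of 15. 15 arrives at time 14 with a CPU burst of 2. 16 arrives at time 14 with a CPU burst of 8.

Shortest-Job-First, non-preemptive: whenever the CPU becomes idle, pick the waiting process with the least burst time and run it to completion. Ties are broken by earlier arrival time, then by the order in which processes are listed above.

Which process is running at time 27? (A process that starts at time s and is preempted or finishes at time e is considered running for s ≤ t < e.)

13

Timeline: | 10 0-15 | 11 15-17 | 15 17-19 | 16 19-27 | 13 27-36 | 12 36-51 | 14 51-66 |
Completion: 10=15  11=17  12=51  13=36  14=66  15=19  16=27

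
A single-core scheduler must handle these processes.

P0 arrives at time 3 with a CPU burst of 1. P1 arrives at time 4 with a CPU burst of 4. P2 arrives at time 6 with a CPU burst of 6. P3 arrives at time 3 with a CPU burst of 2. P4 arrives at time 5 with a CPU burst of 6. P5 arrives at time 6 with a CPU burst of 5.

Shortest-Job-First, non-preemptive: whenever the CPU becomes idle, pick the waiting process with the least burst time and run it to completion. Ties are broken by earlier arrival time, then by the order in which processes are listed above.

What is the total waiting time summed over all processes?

Schedule: | idle 0-3 | P0 3-4 | P3 4-6 | P1 6-10 | P5 10-15 | P4 15-21 | P2 21-27 |
Completion: P0=4  P1=10  P2=27  P3=6  P4=21  P5=15
Turnaround (C−A): P0=1  P1=6  P2=21  P3=3  P4=16  P5=9
Waiting = turnaround − burst: P0=0, P1=2, P2=15, P3=1, P4=10, P5=4
Total waiting = 0 + 2 + 15 + 1 + 10 + 4 = 32

32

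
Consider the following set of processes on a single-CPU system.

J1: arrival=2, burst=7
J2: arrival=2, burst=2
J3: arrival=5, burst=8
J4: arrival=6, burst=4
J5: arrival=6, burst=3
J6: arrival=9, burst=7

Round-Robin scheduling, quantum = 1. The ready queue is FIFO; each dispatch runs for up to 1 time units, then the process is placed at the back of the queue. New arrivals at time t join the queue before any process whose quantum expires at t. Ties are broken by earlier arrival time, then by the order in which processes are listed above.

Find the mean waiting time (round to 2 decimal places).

13.33

Timeline: | idle 0-2 | J1 2-3 | J2 3-4 | J1 4-5 | J2 5-6 | J3 6-7 | J1 7-8 | J4 8-9 | J5 9-10 | J3 10-11 | J1 11-12 | J6 12-13 | J4 13-14 | J5 14-15 | J3 15-16 | J1 16-17 | J6 17-18 | J4 18-19 | J5 19-20 | J3 20-21 | J1 21-22 | J6 22-23 | J4 23-24 | J3 24-25 | J1 25-26 | J6 26-27 | J3 27-28 | J6 28-29 | J3 29-30 | J6 30-31 | J3 31-32 | J6 32-33 |
Completion: J1=26  J2=6  J3=32  J4=24  J5=20  J6=33
Waiting times: J1=17, J2=2, J3=19, J4=14, J5=11, J6=17
Average waiting = (17+2+19+14+11+17) / 6 = 80/6 = 13.33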